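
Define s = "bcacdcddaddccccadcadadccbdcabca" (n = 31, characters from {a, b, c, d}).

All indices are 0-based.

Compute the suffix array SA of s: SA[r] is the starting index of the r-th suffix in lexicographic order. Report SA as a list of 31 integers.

[30, 27, 2, 18, 15, 20, 8, 28, 0, 24, 29, 26, 1, 17, 14, 23, 13, 22, 12, 11, 3, 5, 19, 7, 25, 16, 21, 10, 4, 6, 9]

rank→(start, suffix):
  0 → (30, 'a')
  1 → (27, 'abca')
  2 → (2, 'acdcddaddccccadcadadccbdcabca')
  3 → (18, 'adadccbdcabca')
  4 → (15, 'adcadadccbdcabca')
  5 → (20, 'adccbdcabca')
  6 → (8, 'addccccadcadadccbdcabca')
  7 → (28, 'bca')
  8 → (0, 'bcacdcddaddccccadcadadccbdcabca')
  9 → (24, 'bdcabca')
  10 → (29, 'ca')
  11 → (26, 'cabca')
  12 → (1, 'cacdcddaddccccadcadadccbdcabca')
  13 → (17, 'cadadccbdcabca')
  14 → (14, 'cadcadadccbdcabca')
  15 → (23, 'cbdcabca')
  16 → (13, 'ccadcadadccbdcabca')
  17 → (22, 'ccbdcabca')
  18 → (12, 'cccadcadadccbdcabca')
  19 → (11, 'ccccadcadadccbdcabca')
  20 → (3, 'cdcddaddccccadcadadccbdcabca')
  21 → (5, 'cddaddccccadcadadccbdcabca')
  22 → (19, 'dadccbdcabca')
  23 → (7, 'daddccccadcadadccbdcabca')
  24 → (25, 'dcabca')
  25 → (16, 'dcadadccbdcabca')
  26 → (21, 'dccbdcabca')
  27 → (10, 'dccccadcadadccbdcabca')
  28 → (4, 'dcddaddccccadcadadccbdcabca')
  29 → (6, 'ddaddccccadcadadccbdcabca')
  30 → (9, 'ddccccadcadadccbdcabca')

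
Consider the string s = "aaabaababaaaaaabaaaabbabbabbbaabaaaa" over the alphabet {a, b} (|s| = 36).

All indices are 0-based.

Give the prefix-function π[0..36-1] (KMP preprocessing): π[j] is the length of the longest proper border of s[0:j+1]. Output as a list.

π[0] = 0
j=1 s[j]='a': π[1]=1 (border 'a')
j=2 s[j]='a': π[2]=2 (border 'aa')
j=3 s[j]='b': k: 2→1→0; π[3]=0 (border '')
j=4 s[j]='a': π[4]=1 (border 'a')
j=5 s[j]='a': π[5]=2 (border 'aa')
j=6 s[j]='b': k: 2→1→0; π[6]=0 (border '')
j=7 s[j]='a': π[7]=1 (border 'a')
j=8 s[j]='b': k: 1→0; π[8]=0 (border '')
j=9 s[j]='a': π[9]=1 (border 'a')
j=10 s[j]='a': π[10]=2 (border 'aa')
j=11 s[j]='a': π[11]=3 (border 'aaa')
j=12 s[j]='a': k: 3→2; π[12]=3 (border 'aaa')
j=13 s[j]='a': k: 3→2; π[13]=3 (border 'aaa')
j=14 s[j]='a': k: 3→2; π[14]=3 (border 'aaa')
j=15 s[j]='b': π[15]=4 (border 'aaab')
j=16 s[j]='a': π[16]=5 (border 'aaaba')
j=17 s[j]='a': π[17]=6 (border 'aaabaa')
j=18 s[j]='a': k: 6→2; π[18]=3 (border 'aaa')
j=19 s[j]='a': k: 3→2; π[19]=3 (border 'aaa')
j=20 s[j]='b': π[20]=4 (border 'aaab')
j=21 s[j]='b': k: 4→0; π[21]=0 (border '')
j=22 s[j]='a': π[22]=1 (border 'a')
j=23 s[j]='b': k: 1→0; π[23]=0 (border '')
j=24 s[j]='b': π[24]=0 (border '')
j=25 s[j]='a': π[25]=1 (border 'a')
j=26 s[j]='b': k: 1→0; π[26]=0 (border '')
j=27 s[j]='b': π[27]=0 (border '')
j=28 s[j]='b': π[28]=0 (border '')
j=29 s[j]='a': π[29]=1 (border 'a')
j=30 s[j]='a': π[30]=2 (border 'aa')
j=31 s[j]='b': k: 2→1→0; π[31]=0 (border '')
j=32 s[j]='a': π[32]=1 (border 'a')
j=33 s[j]='a': π[33]=2 (border 'aa')
j=34 s[j]='a': π[34]=3 (border 'aaa')
j=35 s[j]='a': k: 3→2; π[35]=3 (border 'aaa')

[0, 1, 2, 0, 1, 2, 0, 1, 0, 1, 2, 3, 3, 3, 3, 4, 5, 6, 3, 3, 4, 0, 1, 0, 0, 1, 0, 0, 0, 1, 2, 0, 1, 2, 3, 3]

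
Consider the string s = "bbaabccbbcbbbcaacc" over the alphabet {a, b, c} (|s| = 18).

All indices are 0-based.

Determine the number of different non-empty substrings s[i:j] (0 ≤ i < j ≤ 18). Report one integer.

sorted suffixes:
  #0 SA[0]=2  'aabccbbcbbbcaacc'
  #1 SA[1]=14  'aacc'
  #2 SA[2]=3  'abccbbcbbbcaacc'
  #3 SA[3]=15  'acc'
  #4 SA[4]=1  'baabccbbcbbbcaacc'
  #5 SA[5]=0  'bbaabccbbcbbbcaacc'
  #6 SA[6]=10  'bbbcaacc'
  #7 SA[7]=11  'bbcaacc'
  #8 SA[8]=7  'bbcbbbcaacc'
  #9 SA[9]=12  'bcaacc'
  #10 SA[10]=8  'bcbbbcaacc'
  #11 SA[11]=4  'bccbbcbbbcaacc'
  #12 SA[12]=17  'c'
  #13 SA[13]=13  'caacc'
  #14 SA[14]=9  'cbbbcaacc'
  #15 SA[15]=6  'cbbcbbbcaacc'
  #16 SA[16]=16  'cc'
  #17 SA[17]=5  'ccbbcbbbcaacc'

SA = [2, 14, 3, 15, 1, 0, 10, 11, 7, 12, 8, 4, 17, 13, 9, 6, 16, 5]
[i] adj suffixes → lcp
  [1] 2/14 → 2 ('aa')
  [2] 14/3 → 1 ('a')
  [3] 3/15 → 1 ('a')
  [4] 15/1 → 0 ('')
  [5] 1/0 → 1 ('b')
  [6] 0/10 → 2 ('bb')
  [7] 10/11 → 2 ('bb')
  [8] 11/7 → 3 ('bbc')
  [9] 7/12 → 1 ('b')
  [10] 12/8 → 2 ('bc')
  [11] 8/4 → 2 ('bc')
  [12] 4/17 → 0 ('')
  [13] 17/13 → 1 ('c')
  [14] 13/9 → 1 ('c')
  [15] 9/6 → 3 ('cbb')
  [16] 6/16 → 1 ('c')
  [17] 16/5 → 2 ('cc')

n(n+1)/2 = 18·19/2 = 171
Σ LCP = 0 + 2 + 1 + 1 + 0 + 1 + 2 + 2 + 3 + 1 + 2 + 2 + 0 + 1 + 1 + 3 + 1 + 2 = 25
distinct = 171 − 25 = 146

146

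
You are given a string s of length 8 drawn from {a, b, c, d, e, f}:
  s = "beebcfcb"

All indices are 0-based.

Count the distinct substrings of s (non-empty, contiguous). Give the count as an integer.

sorted suffixes:
  #0 SA[0]=7  'b'
  #1 SA[1]=3  'bcfcb'
  #2 SA[2]=0  'beebcfcb'
  #3 SA[3]=6  'cb'
  #4 SA[4]=4  'cfcb'
  #5 SA[5]=2  'ebcfcb'
  #6 SA[6]=1  'eebcfcb'
  #7 SA[7]=5  'fcb'

SA = [7, 3, 0, 6, 4, 2, 1, 5]
i: (SA[i-1],SA[i]) lcp shared
  1: (7,3) 1 'b'
  2: (3,0) 1 'b'
  3: (0,6) 0 ''
  4: (6,4) 1 'c'
  5: (4,2) 0 ''
  6: (2,1) 1 'e'
  7: (1,5) 0 ''

n(n+1)/2 = 8·9/2 = 36
Σ LCP = 0 + 1 + 1 + 0 + 1 + 0 + 1 + 0 = 4
distinct = 36 − 4 = 32

32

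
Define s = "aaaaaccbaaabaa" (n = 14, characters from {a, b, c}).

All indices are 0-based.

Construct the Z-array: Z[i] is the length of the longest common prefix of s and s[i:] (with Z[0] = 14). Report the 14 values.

Z[0]=14
i=1: i≥r, start 0; Z[1]=4 scan→box=[1,5)
i=2: min(r-i=3, Z[1]=4)=3; Z[2]=3
i=3: min(r-i=2, Z[2]=3)=2; Z[3]=2
i=4: min(r-i=1, Z[3]=2)=1; Z[4]=1
i=5: i≥r, start 0; Z[5]=0
i=6: i≥r, start 0; Z[6]=0
i=7: i≥r, start 0; Z[7]=0
i=8: i≥r, start 0; Z[8]=3 scan→box=[8,11)
i=9: min(r-i=2, Z[1]=4)=2; Z[9]=2
i=10: min(r-i=1, Z[2]=3)=1; Z[10]=1
i=11: i≥r, start 0; Z[11]=0
i=12: i≥r, start 0; Z[12]=2 scan→box=[12,14)
i=13: min(r-i=1, Z[1]=4)=1; Z[13]=1

[14, 4, 3, 2, 1, 0, 0, 0, 3, 2, 1, 0, 2, 1]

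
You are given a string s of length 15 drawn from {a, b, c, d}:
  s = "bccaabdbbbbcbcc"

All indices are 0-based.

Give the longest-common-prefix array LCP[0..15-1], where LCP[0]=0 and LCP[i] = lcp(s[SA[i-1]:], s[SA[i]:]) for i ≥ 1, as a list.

[0, 1, 0, 3, 2, 1, 2, 3, 1, 0, 1, 1, 1, 2, 0]

rank→(start, suffix):
  0 → (3, 'aabdbbbbcbcc')
  1 → (4, 'abdbbbbcbcc')
  2 → (7, 'bbbbcbcc')
  3 → (8, 'bbbcbcc')
  4 → (9, 'bbcbcc')
  5 → (10, 'bcbcc')
  6 → (12, 'bcc')
  7 → (0, 'bccaabdbbbbcbcc')
  8 → (5, 'bdbbbbcbcc')
  9 → (14, 'c')
  10 → (2, 'caabdbbbbcbcc')
  11 → (11, 'cbcc')
  12 → (13, 'cc')
  13 → (1, 'ccaabdbbbbcbcc')
  14 → (6, 'dbbbbcbcc')

SA = [3, 4, 7, 8, 9, 10, 12, 0, 5, 14, 2, 11, 13, 1, 6]
[i] adj suffixes → lcp
  [1] 3/4 → 1 ('a')
  [2] 4/7 → 0 ('')
  [3] 7/8 → 3 ('bbb')
  [4] 8/9 → 2 ('bb')
  [5] 9/10 → 1 ('b')
  [6] 10/12 → 2 ('bc')
  [7] 12/0 → 3 ('bcc')
  [8] 0/5 → 1 ('b')
  [9] 5/14 → 0 ('')
  [10] 14/2 → 1 ('c')
  [11] 2/11 → 1 ('c')
  [12] 11/13 → 1 ('c')
  [13] 13/1 → 2 ('cc')
  [14] 1/6 → 0 ('')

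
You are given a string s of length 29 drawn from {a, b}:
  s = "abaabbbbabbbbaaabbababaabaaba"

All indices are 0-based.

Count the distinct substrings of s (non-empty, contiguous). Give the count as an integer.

347

sorted suffixes:
  #0 SA[0]=28  'a'
  #1 SA[1]=13  'aaabbababaabaaba'
  #2 SA[2]=25  'aaba'
  #3 SA[3]=22  'aabaaba'
  #4 SA[4]=14  'aabbababaabaaba'
  #5 SA[5]=2  'aabbbbabbbbaaabbababaabaaba'
  #6 SA[6]=26  'aba'
  #7 SA[7]=23  'abaaba'
  #8 SA[8]=20  'abaabaaba'
  #9 SA[9]=0  'abaabbbbabbbbaaabbababaabaaba'
  #10 SA[10]=18  'ababaabaaba'
  #11 SA[11]=15  'abbababaabaaba'
  #12 SA[12]=8  'abbbbaaabbababaabaaba'
  #13 SA[13]=3  'abbbbabbbbaaabbababaabaaba'
  #14 SA[14]=27  'ba'
  #15 SA[15]=12  'baaabbababaabaaba'
  #16 SA[16]=24  'baaba'
  #17 SA[17]=21  'baabaaba'
  #18 SA[18]=1  'baabbbbabbbbaaabbababaabaaba'
  #19 SA[19]=19  'babaabaaba'
  #20 SA[20]=17  'bababaabaaba'
  #21 SA[21]=7  'babbbbaaabbababaabaaba'
  #22 SA[22]=11  'bbaaabbababaabaaba'
  #23 SA[23]=16  'bbababaabaaba'
  #24 SA[24]=6  'bbabbbbaaabbababaabaaba'
  #25 SA[25]=10  'bbbaaabbababaabaaba'
  #26 SA[26]=5  'bbbabbbbaaabbababaabaaba'
  #27 SA[27]=9  'bbbbaaabbababaabaaba'
  #28 SA[28]=4  'bbbbabbbbaaabbababaabaaba'

SA = [28, 13, 25, 22, 14, 2, 26, 23, 20, 0, 18, 15, 8, 3, 27, 12, 24, 21, 1, 19, 17, 7, 11, 16, 6, 10, 5, 9, 4]
rank  pair      lcp
   1  s[28:],s[13:]  1  'a'
   2  s[13:],s[25:]  2  'aa'
   3  s[25:],s[22:]  4  'aaba'
   4  s[22:],s[14:]  3  'aab'
   5  s[14:],s[2:]  4  'aabb'
   6  s[2:],s[26:]  1  'a'
   7  s[26:],s[23:]  3  'aba'
   8  s[23:],s[20:]  6  'abaaba'
   9  s[20:],s[0:]  5  'abaab'
  10  s[0:],s[18:]  3  'aba'
  11  s[18:],s[15:]  2  'ab'
  12  s[15:],s[8:]  3  'abb'
  13  s[8:],s[3:]  6  'abbbba'
  14  s[3:],s[27:]  0  ''
  15  s[27:],s[12:]  2  'ba'
  16  s[12:],s[24:]  3  'baa'
  17  s[24:],s[21:]  5  'baaba'
  18  s[21:],s[1:]  4  'baab'
  19  s[1:],s[19:]  2  'ba'
  20  s[19:],s[17:]  4  'baba'
  21  s[17:],s[7:]  3  'bab'
  22  s[7:],s[11:]  1  'b'
  23  s[11:],s[16:]  3  'bba'
  24  s[16:],s[6:]  4  'bbab'
  25  s[6:],s[10:]  2  'bb'
  26  s[10:],s[5:]  4  'bbba'
  27  s[5:],s[9:]  3  'bbb'
  28  s[9:],s[4:]  5  'bbbba'

n(n+1)/2 = 29·30/2 = 435
Σ LCP = 0 + 1 + 2 + 4 + 3 + 4 + 1 + 3 + 6 + 5 + 3 + 2 + 3 + 6 + 0 + 2 + 3 + 5 + 4 + 2 + 4 + 3 + 1 + 3 + 4 + 2 + 4 + 3 + 5 = 88
distinct = 435 − 88 = 347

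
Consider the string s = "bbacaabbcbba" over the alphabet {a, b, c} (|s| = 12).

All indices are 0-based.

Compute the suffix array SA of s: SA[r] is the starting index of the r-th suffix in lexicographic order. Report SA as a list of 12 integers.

sorted suffixes:
  #0 SA[0]=11  'a'
  #1 SA[1]=4  'aabbcbba'
  #2 SA[2]=5  'abbcbba'
  #3 SA[3]=2  'acaabbcbba'
  #4 SA[4]=10  'ba'
  #5 SA[5]=1  'bacaabbcbba'
  #6 SA[6]=9  'bba'
  #7 SA[7]=0  'bbacaabbcbba'
  #8 SA[8]=6  'bbcbba'
  #9 SA[9]=7  'bcbba'
  #10 SA[10]=3  'caabbcbba'
  #11 SA[11]=8  'cbba'

[11, 4, 5, 2, 10, 1, 9, 0, 6, 7, 3, 8]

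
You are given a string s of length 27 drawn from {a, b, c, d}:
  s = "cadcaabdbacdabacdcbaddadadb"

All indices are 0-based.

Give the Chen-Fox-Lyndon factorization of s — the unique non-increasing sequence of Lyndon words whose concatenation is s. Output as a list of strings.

["c", "adc", "aabdbacdabacdcbaddadadb"]

emit factor 1: 'c' (i=0, period=1)
emit factor 2: 'adc' (i=1, period=3)
emit factor 3: 'aabdbacdabacdcbaddadadb' (i=4, period=23)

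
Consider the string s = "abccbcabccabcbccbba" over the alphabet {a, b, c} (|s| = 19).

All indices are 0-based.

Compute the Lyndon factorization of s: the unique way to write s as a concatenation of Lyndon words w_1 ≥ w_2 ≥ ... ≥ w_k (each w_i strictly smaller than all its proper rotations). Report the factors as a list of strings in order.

emit factor 1: 'abccbc' (i=0, period=6)
emit factor 2: 'abcc' (i=6, period=4)
emit factor 3: 'abcbccbb' (i=10, period=8)
emit factor 4: 'a' (i=18, period=1)

["abccbc", "abcc", "abcbccbb", "a"]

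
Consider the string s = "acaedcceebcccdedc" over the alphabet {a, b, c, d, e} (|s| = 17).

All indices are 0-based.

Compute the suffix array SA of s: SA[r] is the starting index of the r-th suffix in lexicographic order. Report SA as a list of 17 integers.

sorted suffixes:
  #0 SA[0]=0  'acaedcceebcccdedc'
  #1 SA[1]=2  'aedcceebcccdedc'
  #2 SA[2]=9  'bcccdedc'
  #3 SA[3]=16  'c'
  #4 SA[4]=1  'caedcceebcccdedc'
  #5 SA[5]=10  'cccdedc'
  #6 SA[6]=11  'ccdedc'
  #7 SA[7]=5  'cceebcccdedc'
  #8 SA[8]=12  'cdedc'
  #9 SA[9]=6  'ceebcccdedc'
  #10 SA[10]=15  'dc'
  #11 SA[11]=4  'dcceebcccdedc'
  #12 SA[12]=13  'dedc'
  #13 SA[13]=8  'ebcccdedc'
  #14 SA[14]=14  'edc'
  #15 SA[15]=3  'edcceebcccdedc'
  #16 SA[16]=7  'eebcccdedc'

[0, 2, 9, 16, 1, 10, 11, 5, 12, 6, 15, 4, 13, 8, 14, 3, 7]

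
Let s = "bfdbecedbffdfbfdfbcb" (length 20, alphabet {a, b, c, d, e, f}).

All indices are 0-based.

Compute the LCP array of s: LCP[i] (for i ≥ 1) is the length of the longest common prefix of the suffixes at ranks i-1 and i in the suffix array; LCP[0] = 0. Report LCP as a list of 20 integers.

[0, 1, 1, 1, 3, 2, 0, 1, 0, 2, 1, 3, 0, 1, 0, 2, 1, 2, 4, 1]

sorted suffixes:
  #0 SA[0]=19  'b'
  #1 SA[1]=17  'bcb'
  #2 SA[2]=3  'becedbffdfbfdfbcb'
  #3 SA[3]=0  'bfdbecedbffdfbfdfbcb'
  #4 SA[4]=13  'bfdfbcb'
  #5 SA[5]=8  'bffdfbfdfbcb'
  #6 SA[6]=18  'cb'
  #7 SA[7]=5  'cedbffdfbfdfbcb'
  #8 SA[8]=2  'dbecedbffdfbfdfbcb'
  #9 SA[9]=7  'dbffdfbfdfbcb'
  #10 SA[10]=15  'dfbcb'
  #11 SA[11]=11  'dfbfdfbcb'
  #12 SA[12]=4  'ecedbffdfbfdfbcb'
  #13 SA[13]=6  'edbffdfbfdfbcb'
  #14 SA[14]=16  'fbcb'
  #15 SA[15]=12  'fbfdfbcb'
  #16 SA[16]=1  'fdbecedbffdfbfdfbcb'
  #17 SA[17]=14  'fdfbcb'
  #18 SA[18]=10  'fdfbfdfbcb'
  #19 SA[19]=9  'ffdfbfdfbcb'

SA = [19, 17, 3, 0, 13, 8, 18, 5, 2, 7, 15, 11, 4, 6, 16, 12, 1, 14, 10, 9]
[i] adj suffixes → lcp
  [1] 19/17 → 1 ('b')
  [2] 17/3 → 1 ('b')
  [3] 3/0 → 1 ('b')
  [4] 0/13 → 3 ('bfd')
  [5] 13/8 → 2 ('bf')
  [6] 8/18 → 0 ('')
  [7] 18/5 → 1 ('c')
  [8] 5/2 → 0 ('')
  [9] 2/7 → 2 ('db')
  [10] 7/15 → 1 ('d')
  [11] 15/11 → 3 ('dfb')
  [12] 11/4 → 0 ('')
  [13] 4/6 → 1 ('e')
  [14] 6/16 → 0 ('')
  [15] 16/12 → 2 ('fb')
  [16] 12/1 → 1 ('f')
  [17] 1/14 → 2 ('fd')
  [18] 14/10 → 4 ('fdfb')
  [19] 10/9 → 1 ('f')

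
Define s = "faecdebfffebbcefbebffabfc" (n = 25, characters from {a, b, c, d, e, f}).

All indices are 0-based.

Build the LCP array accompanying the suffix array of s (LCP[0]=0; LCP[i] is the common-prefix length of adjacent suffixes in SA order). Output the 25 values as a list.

[0, 1, 0, 1, 1, 1, 2, 3, 0, 1, 1, 0, 0, 2, 4, 1, 1, 0, 2, 1, 1, 1, 1, 2, 2]

rank | idx | suffix
   0 |  21 | abfc
   1 |   1 | aecdebfffebbcefbebffabfc
   2 |  11 | bbcefbebffabfc
   3 |  12 | bcefbebffabfc
   4 |  16 | bebffabfc
   5 |  22 | bfc
   6 |  18 | bffabfc
   7 |   6 | bfffebbcefbebffabfc
   8 |  24 | c
   9 |   3 | cdebfffebbcefbebffabfc
  10 |  13 | cefbebffabfc
  11 |   4 | debfffebbcefbebffabfc
  12 |  10 | ebbcefbebffabfc
  13 |  17 | ebffabfc
  14 |   5 | ebfffebbcefbebffabfc
  15 |   2 | ecdebfffebbcefbebffabfc
  16 |  14 | efbebffabfc
  17 |  20 | fabfc
  18 |   0 | faecdebfffebbcefbebffabfc
  19 |  15 | fbebffabfc
  20 |  23 | fc
  21 |   9 | febbcefbebffabfc
  22 |  19 | ffabfc
  23 |   8 | ffebbcefbebffabfc
  24 |   7 | fffebbcefbebffabfc

SA = [21, 1, 11, 12, 16, 22, 18, 6, 24, 3, 13, 4, 10, 17, 5, 2, 14, 20, 0, 15, 23, 9, 19, 8, 7]
rank  pair      lcp
   1  s[21:],s[1:]  1  'a'
   2  s[1:],s[11:]  0  ''
   3  s[11:],s[12:]  1  'b'
   4  s[12:],s[16:]  1  'b'
   5  s[16:],s[22:]  1  'b'
   6  s[22:],s[18:]  2  'bf'
   7  s[18:],s[6:]  3  'bff'
   8  s[6:],s[24:]  0  ''
   9  s[24:],s[3:]  1  'c'
  10  s[3:],s[13:]  1  'c'
  11  s[13:],s[4:]  0  ''
  12  s[4:],s[10:]  0  ''
  13  s[10:],s[17:]  2  'eb'
  14  s[17:],s[5:]  4  'ebff'
  15  s[5:],s[2:]  1  'e'
  16  s[2:],s[14:]  1  'e'
  17  s[14:],s[20:]  0  ''
  18  s[20:],s[0:]  2  'fa'
  19  s[0:],s[15:]  1  'f'
  20  s[15:],s[23:]  1  'f'
  21  s[23:],s[9:]  1  'f'
  22  s[9:],s[19:]  1  'f'
  23  s[19:],s[8:]  2  'ff'
  24  s[8:],s[7:]  2  'ff'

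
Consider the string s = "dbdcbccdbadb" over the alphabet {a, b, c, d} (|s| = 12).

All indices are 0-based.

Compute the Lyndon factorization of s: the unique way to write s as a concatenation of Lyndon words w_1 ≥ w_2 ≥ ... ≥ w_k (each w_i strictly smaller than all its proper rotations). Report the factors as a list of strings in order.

emit factor 1: 'd' (i=0, period=1)
emit factor 2: 'bdc' (i=1, period=3)
emit factor 3: 'bccd' (i=4, period=4)
emit factor 4: 'b' (i=8, period=1)
emit factor 5: 'adb' (i=9, period=3)

["d", "bdc", "bccd", "b", "adb"]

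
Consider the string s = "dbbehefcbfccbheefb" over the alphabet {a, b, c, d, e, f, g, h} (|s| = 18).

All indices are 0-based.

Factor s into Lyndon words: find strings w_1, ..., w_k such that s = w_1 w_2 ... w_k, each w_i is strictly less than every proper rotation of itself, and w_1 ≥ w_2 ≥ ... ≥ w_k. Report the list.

["d", "bbehefcbfccbheef", "b"]

emit factor 1: 'd' (i=0, period=1)
emit factor 2: 'bbehefcbfccbheef' (i=1, period=16)
emit factor 3: 'b' (i=17, period=1)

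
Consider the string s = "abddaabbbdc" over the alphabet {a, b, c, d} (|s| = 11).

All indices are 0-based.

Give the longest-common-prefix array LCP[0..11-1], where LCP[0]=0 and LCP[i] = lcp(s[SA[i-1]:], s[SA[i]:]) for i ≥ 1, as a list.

rank→(start, suffix):
  0 → (4, 'aabbbdc')
  1 → (5, 'abbbdc')
  2 → (0, 'abddaabbbdc')
  3 → (6, 'bbbdc')
  4 → (7, 'bbdc')
  5 → (8, 'bdc')
  6 → (1, 'bddaabbbdc')
  7 → (10, 'c')
  8 → (3, 'daabbbdc')
  9 → (9, 'dc')
  10 → (2, 'ddaabbbdc')

SA = [4, 5, 0, 6, 7, 8, 1, 10, 3, 9, 2]
i: (SA[i-1],SA[i]) lcp shared
  1: (4,5) 1 'a'
  2: (5,0) 2 'ab'
  3: (0,6) 0 ''
  4: (6,7) 2 'bb'
  5: (7,8) 1 'b'
  6: (8,1) 2 'bd'
  7: (1,10) 0 ''
  8: (10,3) 0 ''
  9: (3,9) 1 'd'
  10: (9,2) 1 'd'

[0, 1, 2, 0, 2, 1, 2, 0, 0, 1, 1]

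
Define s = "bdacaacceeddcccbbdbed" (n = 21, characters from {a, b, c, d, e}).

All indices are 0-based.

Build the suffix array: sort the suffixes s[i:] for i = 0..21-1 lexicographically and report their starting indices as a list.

[4, 2, 5, 15, 0, 16, 18, 3, 14, 13, 12, 6, 7, 20, 1, 17, 11, 10, 19, 9, 8]

rank→(start, suffix):
  0 → (4, 'aacceeddcccbbdbed')
  1 → (2, 'acaacceeddcccbbdbed')
  2 → (5, 'acceeddcccbbdbed')
  3 → (15, 'bbdbed')
  4 → (0, 'bdacaacceeddcccbbdbed')
  5 → (16, 'bdbed')
  6 → (18, 'bed')
  7 → (3, 'caacceeddcccbbdbed')
  8 → (14, 'cbbdbed')
  9 → (13, 'ccbbdbed')
  10 → (12, 'cccbbdbed')
  11 → (6, 'cceeddcccbbdbed')
  12 → (7, 'ceeddcccbbdbed')
  13 → (20, 'd')
  14 → (1, 'dacaacceeddcccbbdbed')
  15 → (17, 'dbed')
  16 → (11, 'dcccbbdbed')
  17 → (10, 'ddcccbbdbed')
  18 → (19, 'ed')
  19 → (9, 'eddcccbbdbed')
  20 → (8, 'eeddcccbbdbed')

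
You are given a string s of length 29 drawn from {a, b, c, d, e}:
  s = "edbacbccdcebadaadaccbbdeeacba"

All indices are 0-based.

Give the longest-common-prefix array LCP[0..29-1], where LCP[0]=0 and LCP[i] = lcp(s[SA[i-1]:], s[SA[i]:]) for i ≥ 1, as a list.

sorted suffixes:
  #0 SA[0]=28  'a'
  #1 SA[1]=14  'aadaccbbdeeacba'
  #2 SA[2]=25  'acba'
  #3 SA[3]=3  'acbccdcebadaadaccbbdeeacba'
  #4 SA[4]=17  'accbbdeeacba'
  #5 SA[5]=12  'adaadaccbbdeeacba'
  #6 SA[6]=15  'adaccbbdeeacba'
  #7 SA[7]=27  'ba'
  #8 SA[8]=2  'bacbccdcebadaadaccbbdeeacba'
  #9 SA[9]=11  'badaadaccbbdeeacba'
  #10 SA[10]=20  'bbdeeacba'
  #11 SA[11]=5  'bccdcebadaadaccbbdeeacba'
  #12 SA[12]=21  'bdeeacba'
  #13 SA[13]=26  'cba'
  #14 SA[14]=19  'cbbdeeacba'
  #15 SA[15]=4  'cbccdcebadaadaccbbdeeacba'
  #16 SA[16]=18  'ccbbdeeacba'
  #17 SA[17]=6  'ccdcebadaadaccbbdeeacba'
  #18 SA[18]=7  'cdcebadaadaccbbdeeacba'
  #19 SA[19]=9  'cebadaadaccbbdeeacba'
  #20 SA[20]=13  'daadaccbbdeeacba'
  #21 SA[21]=16  'daccbbdeeacba'
  #22 SA[22]=1  'dbacbccdcebadaadaccbbdeeacba'
  #23 SA[23]=8  'dcebadaadaccbbdeeacba'
  #24 SA[24]=22  'deeacba'
  #25 SA[25]=24  'eacba'
  #26 SA[26]=10  'ebadaadaccbbdeeacba'
  #27 SA[27]=0  'edbacbccdcebadaadaccbbdeeacba'
  #28 SA[28]=23  'eeacba'

SA = [28, 14, 25, 3, 17, 12, 15, 27, 2, 11, 20, 5, 21, 26, 19, 4, 18, 6, 7, 9, 13, 16, 1, 8, 22, 24, 10, 0, 23]
rank  pair      lcp
   1  s[28:],s[14:]  1  'a'
   2  s[14:],s[25:]  1  'a'
   3  s[25:],s[3:]  3  'acb'
   4  s[3:],s[17:]  2  'ac'
   5  s[17:],s[12:]  1  'a'
   6  s[12:],s[15:]  3  'ada'
   7  s[15:],s[27:]  0  ''
   8  s[27:],s[2:]  2  'ba'
   9  s[2:],s[11:]  2  'ba'
  10  s[11:],s[20:]  1  'b'
  11  s[20:],s[5:]  1  'b'
  12  s[5:],s[21:]  1  'b'
  13  s[21:],s[26:]  0  ''
  14  s[26:],s[19:]  2  'cb'
  15  s[19:],s[4:]  2  'cb'
  16  s[4:],s[18:]  1  'c'
  17  s[18:],s[6:]  2  'cc'
  18  s[6:],s[7:]  1  'c'
  19  s[7:],s[9:]  1  'c'
  20  s[9:],s[13:]  0  ''
  21  s[13:],s[16:]  2  'da'
  22  s[16:],s[1:]  1  'd'
  23  s[1:],s[8:]  1  'd'
  24  s[8:],s[22:]  1  'd'
  25  s[22:],s[24:]  0  ''
  26  s[24:],s[10:]  1  'e'
  27  s[10:],s[0:]  1  'e'
  28  s[0:],s[23:]  1  'e'

[0, 1, 1, 3, 2, 1, 3, 0, 2, 2, 1, 1, 1, 0, 2, 2, 1, 2, 1, 1, 0, 2, 1, 1, 1, 0, 1, 1, 1]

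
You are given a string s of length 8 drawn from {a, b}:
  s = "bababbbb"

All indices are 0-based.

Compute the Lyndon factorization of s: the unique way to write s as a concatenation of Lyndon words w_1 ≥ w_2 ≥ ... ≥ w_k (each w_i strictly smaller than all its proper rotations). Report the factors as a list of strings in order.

["b", "ababbbb"]

emit factor 1: 'b' (i=0, period=1)
emit factor 2: 'ababbbb' (i=1, period=7)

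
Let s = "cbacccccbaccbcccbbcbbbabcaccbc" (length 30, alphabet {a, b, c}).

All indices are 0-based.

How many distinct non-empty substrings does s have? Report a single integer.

397

rank→(start, suffix):
  0 → (22, 'abcaccbc')
  1 → (25, 'accbc')
  2 → (9, 'accbcccbbcbbbabcaccbc')
  3 → (2, 'acccccbaccbcccbbcbbbabcaccbc')
  4 → (21, 'babcaccbc')
  5 → (8, 'baccbcccbbcbbbabcaccbc')
  6 → (1, 'bacccccbaccbcccbbcbbbabcaccbc')
  7 → (20, 'bbabcaccbc')
  8 → (19, 'bbbabcaccbc')
  9 → (16, 'bbcbbbabcaccbc')
  10 → (28, 'bc')
  11 → (23, 'bcaccbc')
  12 → (17, 'bcbbbabcaccbc')
  13 → (12, 'bcccbbcbbbabcaccbc')
  14 → (29, 'c')
  15 → (24, 'caccbc')
  16 → (7, 'cbaccbcccbbcbbbabcaccbc')
  17 → (0, 'cbacccccbaccbcccbbcbbbabcaccbc')
  18 → (18, 'cbbbabcaccbc')
  19 → (15, 'cbbcbbbabcaccbc')
  20 → (27, 'cbc')
  21 → (11, 'cbcccbbcbbbabcaccbc')
  22 → (6, 'ccbaccbcccbbcbbbabcaccbc')
  23 → (14, 'ccbbcbbbabcaccbc')
  24 → (26, 'ccbc')
  25 → (10, 'ccbcccbbcbbbabcaccbc')
  26 → (5, 'cccbaccbcccbbcbbbabcaccbc')
  27 → (13, 'cccbbcbbbabcaccbc')
  28 → (4, 'ccccbaccbcccbbcbbbabcaccbc')
  29 → (3, 'cccccbaccbcccbbcbbbabcaccbc')

SA = [22, 25, 9, 2, 21, 8, 1, 20, 19, 16, 28, 23, 17, 12, 29, 24, 7, 0, 18, 15, 27, 11, 6, 14, 26, 10, 5, 13, 4, 3]
rank  pair      lcp
   1  s[22:],s[25:]  1  'a'
   2  s[25:],s[9:]  5  'accbc'
   3  s[9:],s[2:]  3  'acc'
   4  s[2:],s[21:]  0  ''
   5  s[21:],s[8:]  2  'ba'
   6  s[8:],s[1:]  4  'bacc'
   7  s[1:],s[20:]  1  'b'
   8  s[20:],s[19:]  2  'bb'
   9  s[19:],s[16:]  2  'bb'
  10  s[16:],s[28:]  1  'b'
  11  s[28:],s[23:]  2  'bc'
  12  s[23:],s[17:]  2  'bc'
  13  s[17:],s[12:]  2  'bc'
  14  s[12:],s[29:]  0  ''
  15  s[29:],s[24:]  1  'c'
  16  s[24:],s[7:]  1  'c'
  17  s[7:],s[0:]  5  'cbacc'
  18  s[0:],s[18:]  2  'cb'
  19  s[18:],s[15:]  3  'cbb'
  20  s[15:],s[27:]  2  'cb'
  21  s[27:],s[11:]  3  'cbc'
  22  s[11:],s[6:]  1  'c'
  23  s[6:],s[14:]  3  'ccb'
  24  s[14:],s[26:]  3  'ccb'
  25  s[26:],s[10:]  4  'ccbc'
  26  s[10:],s[5:]  2  'cc'
  27  s[5:],s[13:]  4  'cccb'
  28  s[13:],s[4:]  3  'ccc'
  29  s[4:],s[3:]  4  'cccc'

n(n+1)/2 = 30·31/2 = 465
Σ LCP = 0 + 1 + 5 + 3 + 0 + 2 + 4 + 1 + 2 + 2 + 1 + 2 + 2 + 2 + 0 + 1 + 1 + 5 + 2 + 3 + 2 + 3 + 1 + 3 + 3 + 4 + 2 + 4 + 3 + 4 = 68
distinct = 465 − 68 = 397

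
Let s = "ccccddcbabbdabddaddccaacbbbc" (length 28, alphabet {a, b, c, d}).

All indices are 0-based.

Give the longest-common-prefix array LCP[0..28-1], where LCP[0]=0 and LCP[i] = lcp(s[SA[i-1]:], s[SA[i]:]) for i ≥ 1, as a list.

[0, 1, 2, 1, 1, 0, 1, 2, 2, 1, 1, 2, 0, 1, 1, 2, 1, 2, 3, 2, 1, 0, 2, 1, 2, 1, 2, 3]

rank→(start, suffix):
  0 → (21, 'aacbbbc')
  1 → (8, 'abbdabddaddccaacbbbc')
  2 → (12, 'abddaddccaacbbbc')
  3 → (22, 'acbbbc')
  4 → (16, 'addccaacbbbc')
  5 → (7, 'babbdabddaddccaacbbbc')
  6 → (24, 'bbbc')
  7 → (25, 'bbc')
  8 → (9, 'bbdabddaddccaacbbbc')
  9 → (26, 'bc')
  10 → (10, 'bdabddaddccaacbbbc')
  11 → (13, 'bddaddccaacbbbc')
  12 → (27, 'c')
  13 → (20, 'caacbbbc')
  14 → (6, 'cbabbdabddaddccaacbbbc')
  15 → (23, 'cbbbc')
  16 → (19, 'ccaacbbbc')
  17 → (0, 'ccccddcbabbdabddaddccaacbbbc')
  18 → (1, 'cccddcbabbdabddaddccaacbbbc')
  19 → (2, 'ccddcbabbdabddaddccaacbbbc')
  20 → (3, 'cddcbabbdabddaddccaacbbbc')
  21 → (11, 'dabddaddccaacbbbc')
  22 → (15, 'daddccaacbbbc')
  23 → (5, 'dcbabbdabddaddccaacbbbc')
  24 → (18, 'dccaacbbbc')
  25 → (14, 'ddaddccaacbbbc')
  26 → (4, 'ddcbabbdabddaddccaacbbbc')
  27 → (17, 'ddccaacbbbc')

SA = [21, 8, 12, 22, 16, 7, 24, 25, 9, 26, 10, 13, 27, 20, 6, 23, 19, 0, 1, 2, 3, 11, 15, 5, 18, 14, 4, 17]
i: (SA[i-1],SA[i]) lcp shared
  1: (21,8) 1 'a'
  2: (8,12) 2 'ab'
  3: (12,22) 1 'a'
  4: (22,16) 1 'a'
  5: (16,7) 0 ''
  6: (7,24) 1 'b'
  7: (24,25) 2 'bb'
  8: (25,9) 2 'bb'
  9: (9,26) 1 'b'
  10: (26,10) 1 'b'
  11: (10,13) 2 'bd'
  12: (13,27) 0 ''
  13: (27,20) 1 'c'
  14: (20,6) 1 'c'
  15: (6,23) 2 'cb'
  16: (23,19) 1 'c'
  17: (19,0) 2 'cc'
  18: (0,1) 3 'ccc'
  19: (1,2) 2 'cc'
  20: (2,3) 1 'c'
  21: (3,11) 0 ''
  22: (11,15) 2 'da'
  23: (15,5) 1 'd'
  24: (5,18) 2 'dc'
  25: (18,14) 1 'd'
  26: (14,4) 2 'dd'
  27: (4,17) 3 'ddc'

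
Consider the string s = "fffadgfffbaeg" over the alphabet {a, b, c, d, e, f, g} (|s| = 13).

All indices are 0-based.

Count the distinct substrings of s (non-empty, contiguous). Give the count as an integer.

rank | idx | suffix
   0 |   3 | adgfffbaeg
   1 |  10 | aeg
   2 |   9 | baeg
   3 |   4 | dgfffbaeg
   4 |  11 | eg
   5 |   2 | fadgfffbaeg
   6 |   8 | fbaeg
   7 |   1 | ffadgfffbaeg
   8 |   7 | ffbaeg
   9 |   0 | fffadgfffbaeg
  10 |   6 | fffbaeg
  11 |  12 | g
  12 |   5 | gfffbaeg

SA = [3, 10, 9, 4, 11, 2, 8, 1, 7, 0, 6, 12, 5]
[i] adj suffixes → lcp
  [1] 3/10 → 1 ('a')
  [2] 10/9 → 0 ('')
  [3] 9/4 → 0 ('')
  [4] 4/11 → 0 ('')
  [5] 11/2 → 0 ('')
  [6] 2/8 → 1 ('f')
  [7] 8/1 → 1 ('f')
  [8] 1/7 → 2 ('ff')
  [9] 7/0 → 2 ('ff')
  [10] 0/6 → 3 ('fff')
  [11] 6/12 → 0 ('')
  [12] 12/5 → 1 ('g')

n(n+1)/2 = 13·14/2 = 91
Σ LCP = 0 + 1 + 0 + 0 + 0 + 0 + 1 + 1 + 2 + 2 + 3 + 0 + 1 = 11
distinct = 91 − 11 = 80

80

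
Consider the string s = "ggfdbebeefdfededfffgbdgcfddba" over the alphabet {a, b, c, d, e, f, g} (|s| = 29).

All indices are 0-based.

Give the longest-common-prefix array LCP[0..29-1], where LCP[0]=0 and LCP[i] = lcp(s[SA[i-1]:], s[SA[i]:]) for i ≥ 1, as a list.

[0, 0, 1, 1, 2, 0, 0, 2, 1, 1, 1, 2, 1, 0, 1, 2, 1, 1, 0, 2, 2, 1, 1, 2, 1, 0, 1, 1, 1]

rank→(start, suffix):
  0 → (28, 'a')
  1 → (27, 'ba')
  2 → (20, 'bdgcfddba')
  3 → (4, 'bebeefdfededfffgbdgcfddba')
  4 → (6, 'beefdfededfffgbdgcfddba')
  5 → (23, 'cfddba')
  6 → (26, 'dba')
  7 → (3, 'dbebeefdfededfffgbdgcfddba')
  8 → (25, 'ddba')
  9 → (13, 'dedfffgbdgcfddba')
  10 → (10, 'dfededfffgbdgcfddba')
  11 → (15, 'dfffgbdgcfddba')
  12 → (21, 'dgcfddba')
  13 → (5, 'ebeefdfededfffgbdgcfddba')
  14 → (12, 'ededfffgbdgcfddba')
  15 → (14, 'edfffgbdgcfddba')
  16 → (7, 'eefdfededfffgbdgcfddba')
  17 → (8, 'efdfededfffgbdgcfddba')
  18 → (2, 'fdbebeefdfededfffgbdgcfddba')
  19 → (24, 'fddba')
  20 → (9, 'fdfededfffgbdgcfddba')
  21 → (11, 'fededfffgbdgcfddba')
  22 → (16, 'fffgbdgcfddba')
  23 → (17, 'ffgbdgcfddba')
  24 → (18, 'fgbdgcfddba')
  25 → (19, 'gbdgcfddba')
  26 → (22, 'gcfddba')
  27 → (1, 'gfdbebeefdfededfffgbdgcfddba')
  28 → (0, 'ggfdbebeefdfededfffgbdgcfddba')

SA = [28, 27, 20, 4, 6, 23, 26, 3, 25, 13, 10, 15, 21, 5, 12, 14, 7, 8, 2, 24, 9, 11, 16, 17, 18, 19, 22, 1, 0]
[i] adj suffixes → lcp
  [1] 28/27 → 0 ('')
  [2] 27/20 → 1 ('b')
  [3] 20/4 → 1 ('b')
  [4] 4/6 → 2 ('be')
  [5] 6/23 → 0 ('')
  [6] 23/26 → 0 ('')
  [7] 26/3 → 2 ('db')
  [8] 3/25 → 1 ('d')
  [9] 25/13 → 1 ('d')
  [10] 13/10 → 1 ('d')
  [11] 10/15 → 2 ('df')
  [12] 15/21 → 1 ('d')
  [13] 21/5 → 0 ('')
  [14] 5/12 → 1 ('e')
  [15] 12/14 → 2 ('ed')
  [16] 14/7 → 1 ('e')
  [17] 7/8 → 1 ('e')
  [18] 8/2 → 0 ('')
  [19] 2/24 → 2 ('fd')
  [20] 24/9 → 2 ('fd')
  [21] 9/11 → 1 ('f')
  [22] 11/16 → 1 ('f')
  [23] 16/17 → 2 ('ff')
  [24] 17/18 → 1 ('f')
  [25] 18/19 → 0 ('')
  [26] 19/22 → 1 ('g')
  [27] 22/1 → 1 ('g')
  [28] 1/0 → 1 ('g')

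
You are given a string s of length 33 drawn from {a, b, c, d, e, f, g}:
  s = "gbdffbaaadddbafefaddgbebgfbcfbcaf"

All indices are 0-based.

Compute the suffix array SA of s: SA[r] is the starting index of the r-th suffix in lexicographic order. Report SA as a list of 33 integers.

[6, 7, 8, 17, 31, 13, 5, 12, 29, 26, 1, 21, 23, 30, 27, 11, 10, 9, 18, 2, 19, 22, 15, 32, 16, 4, 28, 25, 14, 3, 0, 20, 24]

rank→(start, suffix):
  0 → (6, 'aaadddbafefaddgbebgfbcfbcaf')
  1 → (7, 'aadddbafefaddgbebgfbcfbcaf')
  2 → (8, 'adddbafefaddgbebgfbcfbcaf')
  3 → (17, 'addgbebgfbcfbcaf')
  4 → (31, 'af')
  5 → (13, 'afefaddgbebgfbcfbcaf')
  6 → (5, 'baaadddbafefaddgbebgfbcfbcaf')
  7 → (12, 'bafefaddgbebgfbcfbcaf')
  8 → (29, 'bcaf')
  9 → (26, 'bcfbcaf')
  10 → (1, 'bdffbaaadddbafefaddgbebgfbcfbcaf')
  11 → (21, 'bebgfbcfbcaf')
  12 → (23, 'bgfbcfbcaf')
  13 → (30, 'caf')
  14 → (27, 'cfbcaf')
  15 → (11, 'dbafefaddgbebgfbcfbcaf')
  16 → (10, 'ddbafefaddgbebgfbcfbcaf')
  17 → (9, 'dddbafefaddgbebgfbcfbcaf')
  18 → (18, 'ddgbebgfbcfbcaf')
  19 → (2, 'dffbaaadddbafefaddgbebgfbcfbcaf')
  20 → (19, 'dgbebgfbcfbcaf')
  21 → (22, 'ebgfbcfbcaf')
  22 → (15, 'efaddgbebgfbcfbcaf')
  23 → (32, 'f')
  24 → (16, 'faddgbebgfbcfbcaf')
  25 → (4, 'fbaaadddbafefaddgbebgfbcfbcaf')
  26 → (28, 'fbcaf')
  27 → (25, 'fbcfbcaf')
  28 → (14, 'fefaddgbebgfbcfbcaf')
  29 → (3, 'ffbaaadddbafefaddgbebgfbcfbcaf')
  30 → (0, 'gbdffbaaadddbafefaddgbebgfbcfbcaf')
  31 → (20, 'gbebgfbcfbcaf')
  32 → (24, 'gfbcfbcaf')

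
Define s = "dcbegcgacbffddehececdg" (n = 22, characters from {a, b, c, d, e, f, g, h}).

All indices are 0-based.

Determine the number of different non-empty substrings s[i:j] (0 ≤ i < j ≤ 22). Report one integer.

sorted suffixes:
  #0 SA[0]=7  'acbffddehececdg'
  #1 SA[1]=2  'begcgacbffddehececdg'
  #2 SA[2]=9  'bffddehececdg'
  #3 SA[3]=1  'cbegcgacbffddehececdg'
  #4 SA[4]=8  'cbffddehececdg'
  #5 SA[5]=19  'cdg'
  #6 SA[6]=17  'cecdg'
  #7 SA[7]=5  'cgacbffddehececdg'
  #8 SA[8]=0  'dcbegcgacbffddehececdg'
  #9 SA[9]=12  'ddehececdg'
  #10 SA[10]=13  'dehececdg'
  #11 SA[11]=20  'dg'
  #12 SA[12]=18  'ecdg'
  #13 SA[13]=16  'ececdg'
  #14 SA[14]=3  'egcgacbffddehececdg'
  #15 SA[15]=14  'ehececdg'
  #16 SA[16]=11  'fddehececdg'
  #17 SA[17]=10  'ffddehececdg'
  #18 SA[18]=21  'g'
  #19 SA[19]=6  'gacbffddehececdg'
  #20 SA[20]=4  'gcgacbffddehececdg'
  #21 SA[21]=15  'hececdg'

SA = [7, 2, 9, 1, 8, 19, 17, 5, 0, 12, 13, 20, 18, 16, 3, 14, 11, 10, 21, 6, 4, 15]
[i] adj suffixes → lcp
  [1] 7/2 → 0 ('')
  [2] 2/9 → 1 ('b')
  [3] 9/1 → 0 ('')
  [4] 1/8 → 2 ('cb')
  [5] 8/19 → 1 ('c')
  [6] 19/17 → 1 ('c')
  [7] 17/5 → 1 ('c')
  [8] 5/0 → 0 ('')
  [9] 0/12 → 1 ('d')
  [10] 12/13 → 1 ('d')
  [11] 13/20 → 1 ('d')
  [12] 20/18 → 0 ('')
  [13] 18/16 → 2 ('ec')
  [14] 16/3 → 1 ('e')
  [15] 3/14 → 1 ('e')
  [16] 14/11 → 0 ('')
  [17] 11/10 → 1 ('f')
  [18] 10/21 → 0 ('')
  [19] 21/6 → 1 ('g')
  [20] 6/4 → 1 ('g')
  [21] 4/15 → 0 ('')

n(n+1)/2 = 22·23/2 = 253
Σ LCP = 0 + 0 + 1 + 0 + 2 + 1 + 1 + 1 + 0 + 1 + 1 + 1 + 0 + 2 + 1 + 1 + 0 + 1 + 0 + 1 + 1 + 0 = 16
distinct = 253 − 16 = 237

237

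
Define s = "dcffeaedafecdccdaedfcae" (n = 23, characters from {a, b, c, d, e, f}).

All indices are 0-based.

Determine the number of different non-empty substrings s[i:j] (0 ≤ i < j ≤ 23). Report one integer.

rank | idx | suffix
   0 |  21 | ae
   1 |   5 | aedafecdccdaedfcae
   2 |  16 | aedfcae
   3 |   8 | afecdccdaedfcae
   4 |  20 | cae
   5 |  13 | ccdaedfcae
   6 |  14 | cdaedfcae
   7 |  11 | cdccdaedfcae
   8 |   1 | cffeaedafecdccdaedfcae
   9 |  15 | daedfcae
  10 |   7 | dafecdccdaedfcae
  11 |  12 | dccdaedfcae
  12 |   0 | dcffeaedafecdccdaedfcae
  13 |  18 | dfcae
  14 |  22 | e
  15 |   4 | eaedafecdccdaedfcae
  16 |  10 | ecdccdaedfcae
  17 |   6 | edafecdccdaedfcae
  18 |  17 | edfcae
  19 |  19 | fcae
  20 |   3 | feaedafecdccdaedfcae
  21 |   9 | fecdccdaedfcae
  22 |   2 | ffeaedafecdccdaedfcae

SA = [21, 5, 16, 8, 20, 13, 14, 11, 1, 15, 7, 12, 0, 18, 22, 4, 10, 6, 17, 19, 3, 9, 2]
rank  pair      lcp
   1  s[21:],s[5:]  2  'ae'
   2  s[5:],s[16:]  3  'aed'
   3  s[16:],s[8:]  1  'a'
   4  s[8:],s[20:]  0  ''
   5  s[20:],s[13:]  1  'c'
   6  s[13:],s[14:]  1  'c'
   7  s[14:],s[11:]  2  'cd'
   8  s[11:],s[1:]  1  'c'
   9  s[1:],s[15:]  0  ''
  10  s[15:],s[7:]  2  'da'
  11  s[7:],s[12:]  1  'd'
  12  s[12:],s[0:]  2  'dc'
  13  s[0:],s[18:]  1  'd'
  14  s[18:],s[22:]  0  ''
  15  s[22:],s[4:]  1  'e'
  16  s[4:],s[10:]  1  'e'
  17  s[10:],s[6:]  1  'e'
  18  s[6:],s[17:]  2  'ed'
  19  s[17:],s[19:]  0  ''
  20  s[19:],s[3:]  1  'f'
  21  s[3:],s[9:]  2  'fe'
  22  s[9:],s[2:]  1  'f'

n(n+1)/2 = 23·24/2 = 276
Σ LCP = 0 + 2 + 3 + 1 + 0 + 1 + 1 + 2 + 1 + 0 + 2 + 1 + 2 + 1 + 0 + 1 + 1 + 1 + 2 + 0 + 1 + 2 + 1 = 26
distinct = 276 − 26 = 250

250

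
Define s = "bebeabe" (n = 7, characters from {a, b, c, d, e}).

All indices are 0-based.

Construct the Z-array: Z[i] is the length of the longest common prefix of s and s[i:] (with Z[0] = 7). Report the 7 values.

[7, 0, 2, 0, 0, 2, 0]

Z[0]=7
i=1: fresh scan; Z[1]=0
i=2: fresh scan; Z[2]=2 scan→box=[2,4)
i=3: min(r-i=1, Z[1]=0)=0; Z[3]=0
i=4: fresh scan; Z[4]=0
i=5: fresh scan; Z[5]=2 scan→box=[5,7)
i=6: min(r-i=1, Z[1]=0)=0; Z[6]=0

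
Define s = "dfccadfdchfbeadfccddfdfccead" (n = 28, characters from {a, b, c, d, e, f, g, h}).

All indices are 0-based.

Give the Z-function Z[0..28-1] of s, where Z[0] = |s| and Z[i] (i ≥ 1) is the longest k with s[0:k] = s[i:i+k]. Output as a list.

[28, 0, 0, 0, 0, 2, 0, 1, 0, 0, 0, 0, 0, 0, 4, 0, 0, 0, 1, 2, 0, 4, 0, 0, 0, 0, 0, 1]

Z[0]=28
i=1: outside box; Z[1]=0
i=2: outside box; Z[2]=0
i=3: outside box; Z[3]=0
i=4: outside box; Z[4]=0
i=5: outside box; Z[5]=2 scan→box=[5,7)
i=6: min(r-i=1, Z[1]=0)=0; Z[6]=0
i=7: outside box; Z[7]=1 scan→box=[7,8)
i=8: outside box; Z[8]=0
i=9: outside box; Z[9]=0
i=10: outside box; Z[10]=0
i=11: outside box; Z[11]=0
i=12: outside box; Z[12]=0
i=13: outside box; Z[13]=0
i=14: outside box; Z[14]=4 scan→box=[14,18)
i=15: min(r-i=3, Z[1]=0)=0; Z[15]=0
i=16: min(r-i=2, Z[2]=0)=0; Z[16]=0
i=17: min(r-i=1, Z[3]=0)=0; Z[17]=0
i=18: outside box; Z[18]=1 scan→box=[18,19)
i=19: outside box; Z[19]=2 scan→box=[19,21)
i=20: min(r-i=1, Z[1]=0)=0; Z[20]=0
i=21: outside box; Z[21]=4 scan→box=[21,25)
i=22: min(r-i=3, Z[1]=0)=0; Z[22]=0
i=23: min(r-i=2, Z[2]=0)=0; Z[23]=0
i=24: min(r-i=1, Z[3]=0)=0; Z[24]=0
i=25: outside box; Z[25]=0
i=26: outside box; Z[26]=0
i=27: outside box; Z[27]=1 scan→box=[27,28)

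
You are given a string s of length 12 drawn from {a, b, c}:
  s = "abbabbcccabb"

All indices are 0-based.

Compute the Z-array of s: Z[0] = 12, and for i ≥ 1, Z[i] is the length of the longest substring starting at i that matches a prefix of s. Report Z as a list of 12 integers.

Z[0]=12
i=1: outside box; Z[1]=0
i=2: outside box; Z[2]=0
i=3: outside box; Z[3]=3 scan→box=[3,6)
i=4: min(r-i=2, Z[1]=0)=0; Z[4]=0
i=5: min(r-i=1, Z[2]=0)=0; Z[5]=0
i=6: outside box; Z[6]=0
i=7: outside box; Z[7]=0
i=8: outside box; Z[8]=0
i=9: outside box; Z[9]=3 scan→box=[9,12)
i=10: min(r-i=2, Z[1]=0)=0; Z[10]=0
i=11: min(r-i=1, Z[2]=0)=0; Z[11]=0

[12, 0, 0, 3, 0, 0, 0, 0, 0, 3, 0, 0]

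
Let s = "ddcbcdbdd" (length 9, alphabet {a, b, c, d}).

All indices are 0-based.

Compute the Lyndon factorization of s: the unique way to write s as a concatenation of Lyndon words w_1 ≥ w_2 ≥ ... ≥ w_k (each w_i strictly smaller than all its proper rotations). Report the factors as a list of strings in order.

emit factor 1: 'd' (i=0, period=1)
emit factor 2: 'd' (i=1, period=1)
emit factor 3: 'c' (i=2, period=1)
emit factor 4: 'bcdbdd' (i=3, period=6)

["d", "d", "c", "bcdbdd"]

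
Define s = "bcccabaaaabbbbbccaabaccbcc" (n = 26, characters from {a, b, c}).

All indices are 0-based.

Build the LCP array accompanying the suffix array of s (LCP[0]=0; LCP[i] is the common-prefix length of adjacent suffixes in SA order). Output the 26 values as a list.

rank→(start, suffix):
  0 → (6, 'aaaabbbbbccaabaccbcc')
  1 → (7, 'aaabbbbbccaabaccbcc')
  2 → (17, 'aabaccbcc')
  3 → (8, 'aabbbbbccaabaccbcc')
  4 → (4, 'abaaaabbbbbccaabaccbcc')
  5 → (18, 'abaccbcc')
  6 → (9, 'abbbbbccaabaccbcc')
  7 → (20, 'accbcc')
  8 → (5, 'baaaabbbbbccaabaccbcc')
  9 → (19, 'baccbcc')
  10 → (10, 'bbbbbccaabaccbcc')
  11 → (11, 'bbbbccaabaccbcc')
  12 → (12, 'bbbccaabaccbcc')
  13 → (13, 'bbccaabaccbcc')
  14 → (23, 'bcc')
  15 → (14, 'bccaabaccbcc')
  16 → (0, 'bcccabaaaabbbbbccaabaccbcc')
  17 → (25, 'c')
  18 → (16, 'caabaccbcc')
  19 → (3, 'cabaaaabbbbbccaabaccbcc')
  20 → (22, 'cbcc')
  21 → (24, 'cc')
  22 → (15, 'ccaabaccbcc')
  23 → (2, 'ccabaaaabbbbbccaabaccbcc')
  24 → (21, 'ccbcc')
  25 → (1, 'cccabaaaabbbbbccaabaccbcc')

SA = [6, 7, 17, 8, 4, 18, 9, 20, 5, 19, 10, 11, 12, 13, 23, 14, 0, 25, 16, 3, 22, 24, 15, 2, 21, 1]
rank  pair      lcp
   1  s[6:],s[7:]  3  'aaa'
   2  s[7:],s[17:]  2  'aa'
   3  s[17:],s[8:]  3  'aab'
   4  s[8:],s[4:]  1  'a'
   5  s[4:],s[18:]  3  'aba'
   6  s[18:],s[9:]  2  'ab'
   7  s[9:],s[20:]  1  'a'
   8  s[20:],s[5:]  0  ''
   9  s[5:],s[19:]  2  'ba'
  10  s[19:],s[10:]  1  'b'
  11  s[10:],s[11:]  4  'bbbb'
  12  s[11:],s[12:]  3  'bbb'
  13  s[12:],s[13:]  2  'bb'
  14  s[13:],s[23:]  1  'b'
  15  s[23:],s[14:]  3  'bcc'
  16  s[14:],s[0:]  3  'bcc'
  17  s[0:],s[25:]  0  ''
  18  s[25:],s[16:]  1  'c'
  19  s[16:],s[3:]  2  'ca'
  20  s[3:],s[22:]  1  'c'
  21  s[22:],s[24:]  1  'c'
  22  s[24:],s[15:]  2  'cc'
  23  s[15:],s[2:]  3  'cca'
  24  s[2:],s[21:]  2  'cc'
  25  s[21:],s[1:]  2  'cc'

[0, 3, 2, 3, 1, 3, 2, 1, 0, 2, 1, 4, 3, 2, 1, 3, 3, 0, 1, 2, 1, 1, 2, 3, 2, 2]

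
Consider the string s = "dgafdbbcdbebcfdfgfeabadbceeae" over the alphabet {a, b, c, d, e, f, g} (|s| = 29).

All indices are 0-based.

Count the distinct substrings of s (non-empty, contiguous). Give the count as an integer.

rank | idx | suffix
   0 |  19 | abadbceeae
   1 |  21 | adbceeae
   2 |  27 | ae
   3 |   2 | afdbbcdbebcfdfgfeabadbceeae
   4 |  20 | badbceeae
   5 |   5 | bbcdbebcfdfgfeabadbceeae
   6 |   6 | bcdbebcfdfgfeabadbceeae
   7 |  23 | bceeae
   8 |  11 | bcfdfgfeabadbceeae
   9 |   9 | bebcfdfgfeabadbceeae
  10 |   7 | cdbebcfdfgfeabadbceeae
  11 |  24 | ceeae
  12 |  12 | cfdfgfeabadbceeae
  13 |   4 | dbbcdbebcfdfgfeabadbceeae
  14 |  22 | dbceeae
  15 |   8 | dbebcfdfgfeabadbceeae
  16 |  14 | dfgfeabadbceeae
  17 |   0 | dgafdbbcdbebcfdfgfeabadbceeae
  18 |  28 | e
  19 |  18 | eabadbceeae
  20 |  26 | eae
  21 |  10 | ebcfdfgfeabadbceeae
  22 |  25 | eeae
  23 |   3 | fdbbcdbebcfdfgfeabadbceeae
  24 |  13 | fdfgfeabadbceeae
  25 |  17 | feabadbceeae
  26 |  15 | fgfeabadbceeae
  27 |   1 | gafdbbcdbebcfdfgfeabadbceeae
  28 |  16 | gfeabadbceeae

SA = [19, 21, 27, 2, 20, 5, 6, 23, 11, 9, 7, 24, 12, 4, 22, 8, 14, 0, 28, 18, 26, 10, 25, 3, 13, 17, 15, 1, 16]
rank  pair      lcp
   1  s[19:],s[21:]  1  'a'
   2  s[21:],s[27:]  1  'a'
   3  s[27:],s[2:]  1  'a'
   4  s[2:],s[20:]  0  ''
   5  s[20:],s[5:]  1  'b'
   6  s[5:],s[6:]  1  'b'
   7  s[6:],s[23:]  2  'bc'
   8  s[23:],s[11:]  2  'bc'
   9  s[11:],s[9:]  1  'b'
  10  s[9:],s[7:]  0  ''
  11  s[7:],s[24:]  1  'c'
  12  s[24:],s[12:]  1  'c'
  13  s[12:],s[4:]  0  ''
  14  s[4:],s[22:]  2  'db'
  15  s[22:],s[8:]  2  'db'
  16  s[8:],s[14:]  1  'd'
  17  s[14:],s[0:]  1  'd'
  18  s[0:],s[28:]  0  ''
  19  s[28:],s[18:]  1  'e'
  20  s[18:],s[26:]  2  'ea'
  21  s[26:],s[10:]  1  'e'
  22  s[10:],s[25:]  1  'e'
  23  s[25:],s[3:]  0  ''
  24  s[3:],s[13:]  2  'fd'
  25  s[13:],s[17:]  1  'f'
  26  s[17:],s[15:]  1  'f'
  27  s[15:],s[1:]  0  ''
  28  s[1:],s[16:]  1  'g'

n(n+1)/2 = 29·30/2 = 435
Σ LCP = 0 + 1 + 1 + 1 + 0 + 1 + 1 + 2 + 2 + 1 + 0 + 1 + 1 + 0 + 2 + 2 + 1 + 1 + 0 + 1 + 2 + 1 + 1 + 0 + 2 + 1 + 1 + 0 + 1 = 28
distinct = 435 − 28 = 407

407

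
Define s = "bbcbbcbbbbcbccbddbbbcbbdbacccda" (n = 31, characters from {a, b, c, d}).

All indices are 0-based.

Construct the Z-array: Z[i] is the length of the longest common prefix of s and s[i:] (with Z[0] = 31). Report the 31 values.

Z[0]=31
i=1: fresh scan; Z[1]=1 grow→box=[1,2)
i=2: fresh scan; Z[2]=0
i=3: fresh scan; Z[3]=5 grow→box=[3,8)
i=4: min(r-i=4, Z[1]=1)=1; Z[4]=1
i=5: min(r-i=3, Z[2]=0)=0; Z[5]=0
i=6: min(r-i=2, Z[3]=5)=2; Z[6]=2
i=7: min(r-i=1, Z[4]=1)=1; Z[7]=2 grow→box=[7,9)
i=8: min(r-i=1, Z[1]=1)=1; Z[8]=4 grow→box=[8,12)
i=9: min(r-i=3, Z[1]=1)=1; Z[9]=1
i=10: min(r-i=2, Z[2]=0)=0; Z[10]=0
i=11: min(r-i=1, Z[3]=5)=1; Z[11]=1
i=12: fresh scan; Z[12]=0
i=13: fresh scan; Z[13]=0
i=14: fresh scan; Z[14]=1 grow→box=[14,15)
i=15: fresh scan; Z[15]=0
i=16: fresh scan; Z[16]=0
i=17: fresh scan; Z[17]=2 grow→box=[17,19)
i=18: min(r-i=1, Z[1]=1)=1; Z[18]=5 grow→box=[18,23)
i=19: min(r-i=4, Z[1]=1)=1; Z[19]=1
i=20: min(r-i=3, Z[2]=0)=0; Z[20]=0
i=21: min(r-i=2, Z[3]=5)=2; Z[21]=2
i=22: min(r-i=1, Z[4]=1)=1; Z[22]=1
i=23: fresh scan; Z[23]=0
i=24: fresh scan; Z[24]=1 grow→box=[24,25)
i=25: fresh scan; Z[25]=0
i=26: fresh scan; Z[26]=0
i=27: fresh scan; Z[27]=0
i=28: fresh scan; Z[28]=0
i=29: fresh scan; Z[29]=0
i=30: fresh scan; Z[30]=0

[31, 1, 0, 5, 1, 0, 2, 2, 4, 1, 0, 1, 0, 0, 1, 0, 0, 2, 5, 1, 0, 2, 1, 0, 1, 0, 0, 0, 0, 0, 0]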